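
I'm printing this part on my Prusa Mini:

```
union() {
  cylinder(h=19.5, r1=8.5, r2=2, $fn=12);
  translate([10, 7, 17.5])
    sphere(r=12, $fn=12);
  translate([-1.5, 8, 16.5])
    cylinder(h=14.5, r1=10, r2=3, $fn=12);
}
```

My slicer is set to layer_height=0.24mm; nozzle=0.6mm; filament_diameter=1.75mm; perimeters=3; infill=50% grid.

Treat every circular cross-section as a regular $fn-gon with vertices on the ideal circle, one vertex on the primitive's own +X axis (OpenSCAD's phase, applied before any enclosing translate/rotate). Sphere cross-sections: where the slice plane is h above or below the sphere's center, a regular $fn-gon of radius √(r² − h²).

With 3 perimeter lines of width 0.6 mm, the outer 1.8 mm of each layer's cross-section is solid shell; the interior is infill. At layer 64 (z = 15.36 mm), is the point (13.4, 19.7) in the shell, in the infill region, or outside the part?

outside

At z = 15.36 mm: the cone (r1=8.5→r2=2) has section circumradius 3.380 here — a regular 12-gon; the sphere at (10, 7): section is a regular 12-gon, circumradius = √(r²−h²) = √(12²−2.14²) = 11.808; the cone at (-1.5, 8) is absent (z outside [16.5, 31]); Merging all regions: the regions partially overlap (shared area 11.81 mm²), so overlapping operands fuse into one piece — 1 connected region. Overall, the cross-section is a single solid region. The nearest boundary edge runs (10.00, 18.81)→(15.90, 17.23); distance from the point to it = 1.74 mm. The point is not inside any of the regions above, so it lies outside the cross-section (1.74 mm from the nearest boundary).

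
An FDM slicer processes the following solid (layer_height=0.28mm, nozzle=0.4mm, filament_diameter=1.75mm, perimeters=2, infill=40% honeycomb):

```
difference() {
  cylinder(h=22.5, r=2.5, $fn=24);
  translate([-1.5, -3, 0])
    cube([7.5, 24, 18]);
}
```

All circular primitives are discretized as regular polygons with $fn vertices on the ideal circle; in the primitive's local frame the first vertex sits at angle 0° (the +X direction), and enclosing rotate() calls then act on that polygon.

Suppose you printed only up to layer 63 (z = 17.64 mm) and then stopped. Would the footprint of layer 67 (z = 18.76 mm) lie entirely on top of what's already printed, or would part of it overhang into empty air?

Compare the two slices. At z = 17.64: the cylinder: section is a regular 24-gon, circumradius r=2.5 (area = (24/2)·2.500²·sin(360°/24) = 19.41 mm²); the 7.5×24 cube at (-1.5, -3) contributes its full rectangle (area 180.00 mm²); Subtracting the remaining from the first: starting from the r=2.5 cylinder (19.41 mm²), the 7.5×24 cube at (-1.5, -3) partially overlaps it — only the 16.68 mm² overlap (of its 180.00 mm²) is removed, clipping the outline — area = 2.73 mm². At z = 18.76: the r=2.5 cylinder gives a regular 24-gon of circumradius 2.5 (constant along its height) (area = (24/2)·2.500²·sin(360°/24) = 19.41 mm²); the cube at (-1.5, -3) does not reach this height (z outside [0, 18]); After the difference (first − rest): none of the subtracted shapes is present at this height, so the r=2.5 cylinder is unchanged — area = 19.41 mm². Checking containment: at z = 18.76 the cross-section extends beyond the z = 17.64 cross-section by about 16.68 mm².

part overhangs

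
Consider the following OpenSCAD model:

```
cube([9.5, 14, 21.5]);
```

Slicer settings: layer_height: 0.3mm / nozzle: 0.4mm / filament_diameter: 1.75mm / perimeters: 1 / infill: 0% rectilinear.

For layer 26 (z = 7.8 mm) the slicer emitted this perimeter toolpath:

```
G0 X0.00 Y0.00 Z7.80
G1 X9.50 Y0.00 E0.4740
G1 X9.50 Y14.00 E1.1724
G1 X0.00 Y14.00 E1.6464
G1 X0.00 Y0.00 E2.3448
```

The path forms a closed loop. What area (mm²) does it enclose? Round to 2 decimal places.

133.00 mm²

Apply the shoelace formula to the sequence of (X, Y) vertices; enclosed area = 133.00 mm².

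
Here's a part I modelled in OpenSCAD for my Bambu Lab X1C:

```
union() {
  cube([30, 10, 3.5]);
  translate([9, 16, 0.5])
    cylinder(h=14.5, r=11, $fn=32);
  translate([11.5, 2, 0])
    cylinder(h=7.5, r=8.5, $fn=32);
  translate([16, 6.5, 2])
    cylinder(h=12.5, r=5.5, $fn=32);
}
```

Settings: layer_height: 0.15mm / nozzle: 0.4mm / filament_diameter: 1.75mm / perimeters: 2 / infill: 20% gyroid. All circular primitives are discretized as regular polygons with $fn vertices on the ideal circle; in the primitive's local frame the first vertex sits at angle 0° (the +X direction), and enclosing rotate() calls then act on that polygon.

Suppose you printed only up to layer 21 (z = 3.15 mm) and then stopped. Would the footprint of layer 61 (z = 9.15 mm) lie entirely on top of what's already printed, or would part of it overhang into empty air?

entirely on top

Compare the two slices. At z = 3.15: the cube is present — its section is the full 30×10 rectangle (area 300.00 mm²); the r=11 cylinder at (9, 16) gives a regular 32-gon of circumradius 11 (constant along its height) (area = (32/2)·11.000²·sin(360°/32) = 377.69 mm²); the cylinder at (11.5, 2): section is a regular 32-gon, circumradius r=8.5 (area = (32/2)·8.500²·sin(360°/32) = 225.52 mm²); the r=5.5 cylinder at (16, 6.5) contributes a regular 32-gon of circumradius 5.5 (area = (32/2)·5.500²·sin(360°/32) = 94.42 mm²); Merging all regions: the regions partially overlap — summed areas 997.64 mm² minus the doubly-counted overlap 303.62 mm² gives 694.02 mm² — area = 694.02 mm². At z = 9.15: the cube is not intersected at this z (z outside [0, 3.5]); the r=11 cylinder at (9, 16) gives a regular 32-gon of circumradius 11 (constant along its height) (area = (32/2)·11.000²·sin(360°/32) = 377.69 mm²); the cylinder at (11.5, 2) does not reach this height (z outside [0, 7.5]); the r=5.5 cylinder at (16, 6.5) gives a regular 32-gon of circumradius 5.5 (constant along its height) (area = (32/2)·5.500²·sin(360°/32) = 94.42 mm²); Combining (union): the regions partially overlap — summed areas 472.12 mm² minus the doubly-counted overlap 33.48 mm² gives 438.64 mm² — area = 438.64 mm². Checking containment: the cross-section at z = 9.15 is a subset of the cross-section at z = 3.15.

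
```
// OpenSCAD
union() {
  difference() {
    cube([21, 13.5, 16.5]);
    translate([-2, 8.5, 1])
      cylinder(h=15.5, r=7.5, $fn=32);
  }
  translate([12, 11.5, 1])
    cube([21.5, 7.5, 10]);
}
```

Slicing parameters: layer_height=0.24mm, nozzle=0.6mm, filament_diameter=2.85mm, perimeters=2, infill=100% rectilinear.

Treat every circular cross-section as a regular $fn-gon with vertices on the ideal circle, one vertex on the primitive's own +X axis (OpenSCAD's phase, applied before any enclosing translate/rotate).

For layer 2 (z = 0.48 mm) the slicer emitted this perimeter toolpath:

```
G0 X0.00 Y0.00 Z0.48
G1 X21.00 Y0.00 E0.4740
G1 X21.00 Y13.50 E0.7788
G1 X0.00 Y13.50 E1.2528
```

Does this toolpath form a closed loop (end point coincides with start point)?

Start point (G0): (0.00, 0.00). End point (last G1): the path does not return to the start — open.

no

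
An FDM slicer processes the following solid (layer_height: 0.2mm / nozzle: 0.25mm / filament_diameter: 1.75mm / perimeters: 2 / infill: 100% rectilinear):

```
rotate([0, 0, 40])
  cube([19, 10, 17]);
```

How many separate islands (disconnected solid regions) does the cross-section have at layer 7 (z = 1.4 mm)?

At z = 1.4 mm: the cube is present — its section is the full 19×10 rectangle; (rotated 40° about Z; rotation is an isometry so areas/perimeters/island counts are preserved). Overall, the cross-section is a single solid region. Island count = 1.

1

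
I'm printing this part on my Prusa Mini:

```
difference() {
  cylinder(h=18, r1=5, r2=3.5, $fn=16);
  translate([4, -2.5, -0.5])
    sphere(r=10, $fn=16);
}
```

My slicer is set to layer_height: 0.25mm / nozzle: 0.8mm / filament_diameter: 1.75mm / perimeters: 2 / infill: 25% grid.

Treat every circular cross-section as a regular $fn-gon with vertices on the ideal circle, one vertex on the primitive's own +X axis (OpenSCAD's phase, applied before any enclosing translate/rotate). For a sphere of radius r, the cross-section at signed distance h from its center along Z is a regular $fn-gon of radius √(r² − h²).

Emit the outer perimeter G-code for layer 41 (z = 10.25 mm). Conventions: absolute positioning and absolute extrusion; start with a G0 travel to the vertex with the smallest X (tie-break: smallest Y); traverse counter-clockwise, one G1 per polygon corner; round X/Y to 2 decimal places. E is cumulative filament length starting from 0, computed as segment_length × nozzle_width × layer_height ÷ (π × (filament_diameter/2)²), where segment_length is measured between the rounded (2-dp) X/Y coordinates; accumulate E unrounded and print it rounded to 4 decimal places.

At z = 10.25 mm: the cone (r1=5→r2=3.5) has section circumradius 4.146 here — a regular 16-gon; the sphere at (4, -2.5) is not intersected at this z (|z−center|=10.750 > r=10); Subtracting the remaining from the first: none of the subtracted shapes is present at this height, so the cone is unchanged — 1 connected region. The outline is a single polygon with 16 vertices. Extrusion per mm of travel: 0.8 × 0.25 / (π × 0.875²) = 0.083150. Accumulating E over each segment gives final E = 2.1526.

G0 X-4.15 Y0.00 Z10.25
G1 X-3.83 Y-1.59 E0.1349
G1 X-2.93 Y-2.93 E0.2691
G1 X-1.59 Y-3.83 E0.4033
G1 X0.00 Y-4.15 E0.5382
G1 X1.59 Y-3.83 E0.6730
G1 X2.93 Y-2.93 E0.8072
G1 X3.83 Y-1.59 E0.9415
G1 X4.15 Y0.00 E1.0763
G1 X3.83 Y1.59 E1.2112
G1 X2.93 Y2.93 E1.3454
G1 X1.59 Y3.83 E1.4796
G1 X0.00 Y4.15 E1.6145
G1 X-1.59 Y3.83 E1.7493
G1 X-2.93 Y2.93 E1.8836
G1 X-3.83 Y1.59 E2.0178
G1 X-4.15 Y0.00 E2.1526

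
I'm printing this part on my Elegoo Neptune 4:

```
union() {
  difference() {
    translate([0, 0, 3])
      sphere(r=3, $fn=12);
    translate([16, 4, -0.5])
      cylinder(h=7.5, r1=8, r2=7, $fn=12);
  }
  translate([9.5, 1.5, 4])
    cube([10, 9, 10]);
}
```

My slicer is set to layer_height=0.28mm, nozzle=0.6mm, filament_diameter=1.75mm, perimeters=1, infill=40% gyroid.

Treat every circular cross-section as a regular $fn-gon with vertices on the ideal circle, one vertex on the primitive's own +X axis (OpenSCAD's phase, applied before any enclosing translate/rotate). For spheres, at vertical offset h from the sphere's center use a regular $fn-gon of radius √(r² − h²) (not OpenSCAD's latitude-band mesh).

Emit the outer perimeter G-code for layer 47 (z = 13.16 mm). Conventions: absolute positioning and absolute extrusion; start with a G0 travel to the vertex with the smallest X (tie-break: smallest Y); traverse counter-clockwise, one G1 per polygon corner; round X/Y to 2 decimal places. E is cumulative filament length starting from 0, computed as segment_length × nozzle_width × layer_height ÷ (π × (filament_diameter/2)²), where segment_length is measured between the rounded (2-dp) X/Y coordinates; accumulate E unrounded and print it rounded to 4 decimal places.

G0 X9.50 Y1.50 Z13.16
G1 X19.50 Y1.50 E0.6985
G1 X19.50 Y10.50 E1.3271
G1 X9.50 Y10.50 E2.0255
G1 X9.50 Y1.50 E2.6542

At z = 13.16 mm: the sphere does not reach this height (|z−center|=10.160 > r=3); the cone at (16, 4) is absent (z outside [-0.5, 7]); Taking the first minus the rest: the first operand is absent here, so nothing remains; the cube at (9.5, 1.5) (footprint 10×9) is included at this height; Combining (union): only the 10×9 cube at (9.5, 1.5) is present, so the union is just that shape — 1 connected region. The outline is a single polygon with 4 vertices. Extrusion per mm of travel: 0.6 × 0.28 / (π × 0.875²) = 0.069846. Accumulating E over each segment gives final E = 2.6542.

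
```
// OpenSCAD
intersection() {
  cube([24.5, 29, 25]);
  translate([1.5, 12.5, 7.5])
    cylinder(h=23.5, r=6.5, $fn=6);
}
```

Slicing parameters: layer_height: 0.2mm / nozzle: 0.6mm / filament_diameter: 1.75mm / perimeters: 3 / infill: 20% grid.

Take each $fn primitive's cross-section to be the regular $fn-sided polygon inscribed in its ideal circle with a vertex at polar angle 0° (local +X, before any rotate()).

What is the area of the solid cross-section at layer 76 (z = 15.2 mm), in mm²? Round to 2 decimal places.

At z = 15.2 mm: the 24.5×29 cube contributes its full rectangle (area 710.50 mm²); the cylinder at (1.5, 12.5): section is a regular 6-gon, circumradius r=6.5 (area = (6/2)·6.500²·sin(360°/6) = 109.77 mm²); Taking the intersection: the r=6.5 cylinder at (1.5, 12.5) partially overlaps the 24.5×29 cube; clipping to the common part keeps 71.77 mm² — area = 71.77 mm². Overall, the cross-section is a single solid region. Net area = 71.77 mm².

71.77 mm²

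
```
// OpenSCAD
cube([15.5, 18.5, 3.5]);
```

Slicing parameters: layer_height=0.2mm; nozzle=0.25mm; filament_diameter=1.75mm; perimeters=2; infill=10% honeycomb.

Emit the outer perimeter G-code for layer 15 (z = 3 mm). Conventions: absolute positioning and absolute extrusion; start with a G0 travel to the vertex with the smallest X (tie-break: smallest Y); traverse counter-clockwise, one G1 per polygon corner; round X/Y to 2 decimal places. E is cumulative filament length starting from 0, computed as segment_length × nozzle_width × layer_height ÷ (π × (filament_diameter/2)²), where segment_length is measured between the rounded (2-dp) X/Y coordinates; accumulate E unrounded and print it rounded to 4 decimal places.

At z = 3 mm: the 15.5×18.5 cube contributes its full rectangle. The outline is a single polygon with 4 vertices. Extrusion per mm of travel: 0.25 × 0.2 / (π × 0.875²) = 0.020788. Accumulating E over each segment gives final E = 1.4136.

G0 X0.00 Y0.00 Z3.00
G1 X15.50 Y0.00 E0.3222
G1 X15.50 Y18.50 E0.7068
G1 X0.00 Y18.50 E1.0290
G1 X0.00 Y0.00 E1.4136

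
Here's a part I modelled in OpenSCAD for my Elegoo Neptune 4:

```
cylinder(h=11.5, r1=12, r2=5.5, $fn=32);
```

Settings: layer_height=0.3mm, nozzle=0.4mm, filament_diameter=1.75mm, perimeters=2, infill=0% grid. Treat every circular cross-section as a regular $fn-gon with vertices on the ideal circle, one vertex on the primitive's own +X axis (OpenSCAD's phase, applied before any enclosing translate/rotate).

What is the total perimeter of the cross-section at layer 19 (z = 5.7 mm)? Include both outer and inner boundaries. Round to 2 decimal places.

At z = 5.7 mm: the cone contributes a regular 32-gon of circumradius 8.778 (interpolated between r1=12 and r2=5.5 at t=0.496) (perimeter = 2·32·8.778·sin(180°/32) = 55.07 mm). Overall, the cross-section is a single solid region. Total boundary length (outer) = 55.07 mm.

55.07 mm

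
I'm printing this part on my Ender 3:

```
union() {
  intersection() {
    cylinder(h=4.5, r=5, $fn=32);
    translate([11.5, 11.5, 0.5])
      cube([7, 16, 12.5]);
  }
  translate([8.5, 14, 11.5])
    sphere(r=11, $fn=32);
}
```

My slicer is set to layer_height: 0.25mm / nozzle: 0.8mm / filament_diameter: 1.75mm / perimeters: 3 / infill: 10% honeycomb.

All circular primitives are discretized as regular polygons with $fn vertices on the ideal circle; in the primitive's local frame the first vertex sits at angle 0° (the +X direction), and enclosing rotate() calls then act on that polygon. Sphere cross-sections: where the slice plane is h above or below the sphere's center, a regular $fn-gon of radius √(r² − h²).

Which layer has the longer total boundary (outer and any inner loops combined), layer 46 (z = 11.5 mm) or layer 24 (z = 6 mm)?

layer 46 (z = 11.5 mm)

Layer 46 (z = 11.5): the cylinder does not reach this height (z outside [0, 4.5]); the 7×16 cube at (11.5, 11.5) contributes its full rectangle (perimeter 46.00 mm); After intersecting: at least one operand is absent at this height, so nothing remains; the r=11 sphere at (8.5, 14) slices to a regular 32-gon of circumradius 11.000 (√(r²−h²) with h=0 from center) (perimeter = 2·32·11.000·sin(180°/32) = 69.00 mm); Taking the union: only the r=11 sphere at (8.5, 14) is present, so the union is just that shape — boundary = 69.00 mm. So its perimeter = 69.00 mm. Layer 24 (z = 6): the cylinder is not intersected at this z (z outside [0, 4.5]); the cube at (11.5, 11.5) is present — its section is the full 7×16 rectangle (perimeter 46.00 mm); Taking the intersection: at least one operand is absent at this height, so nothing remains; the sphere at (8.5, 14): section is a regular 32-gon, circumradius = √(r²−h²) = √(11²−5.5²) = 9.526 (perimeter = 2·32·9.526·sin(180°/32) = 59.76 mm); Taking the union: only the r=11 sphere at (8.5, 14) is present, so the union is just that shape — boundary = 59.76 mm. So its perimeter = 59.76 mm. Layer 46 is larger (69.00 vs 59.76 mm).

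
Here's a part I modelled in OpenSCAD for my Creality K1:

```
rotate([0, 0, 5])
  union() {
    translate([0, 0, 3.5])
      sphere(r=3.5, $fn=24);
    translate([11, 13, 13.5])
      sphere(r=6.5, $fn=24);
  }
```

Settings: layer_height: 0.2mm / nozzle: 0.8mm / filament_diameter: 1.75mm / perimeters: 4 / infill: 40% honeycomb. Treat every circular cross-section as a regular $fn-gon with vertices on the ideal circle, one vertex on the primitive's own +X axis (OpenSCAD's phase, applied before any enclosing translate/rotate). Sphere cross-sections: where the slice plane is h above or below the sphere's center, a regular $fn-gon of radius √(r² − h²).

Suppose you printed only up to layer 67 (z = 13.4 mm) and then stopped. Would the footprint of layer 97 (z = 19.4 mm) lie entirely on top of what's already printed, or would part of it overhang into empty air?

entirely on top

Compare the two slices. At z = 13.4: the sphere is absent (|z−center|=9.900 > r=3.5); the r=6.5 sphere at (11, 13) slices to a regular 24-gon of circumradius 6.499 (√(r²−h²) with h=0.1 from center) (area = (24/2)·6.499²·sin(360°/24) = 131.19 mm²); Combining (union): only the r=6.5 sphere at (11, 13) is present, so the union is just that shape — area = 131.19 mm²; (whole slice rotated 5° about Z — lengths, areas and connectivity unchanged). At z = 19.4: the sphere does not reach this height (|z−center|=15.900 > r=3.5); the sphere at (11, 13): section is a regular 24-gon, circumradius = √(r²−h²) = √(6.5²−5.9²) = 2.728 (area = (24/2)·2.728²·sin(360°/24) = 23.11 mm²); Combining (union): only the r=6.5 sphere at (11, 13) is present, so the union is just that shape — area = 23.11 mm²; (rotated 5° about Z; rotation is an isometry so areas/perimeters/island counts are preserved). Checking containment: the cross-section at z = 19.4 is a subset of the cross-section at z = 13.4.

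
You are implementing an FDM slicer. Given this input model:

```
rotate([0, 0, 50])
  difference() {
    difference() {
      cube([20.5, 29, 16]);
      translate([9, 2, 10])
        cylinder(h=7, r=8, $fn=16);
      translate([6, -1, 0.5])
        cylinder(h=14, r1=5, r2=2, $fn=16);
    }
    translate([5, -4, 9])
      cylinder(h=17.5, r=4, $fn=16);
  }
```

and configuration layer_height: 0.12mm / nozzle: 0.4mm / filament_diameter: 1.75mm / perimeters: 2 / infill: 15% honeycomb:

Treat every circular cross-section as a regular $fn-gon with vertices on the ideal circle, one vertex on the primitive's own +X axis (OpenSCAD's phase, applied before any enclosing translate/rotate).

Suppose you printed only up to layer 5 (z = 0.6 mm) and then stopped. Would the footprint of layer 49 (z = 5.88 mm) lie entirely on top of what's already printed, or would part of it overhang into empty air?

part overhangs

Compare the two slices. At z = 0.6: the cube (footprint 20.5×29) is included at this height (area 594.50 mm²); the cylinder at (9, 2) does not reach this height (z outside [10, 17]); the cone at (6, -1): at t=0.007 of its height the radius interpolates to r₁+(r₂−r₁)t = 4.979, giving a regular 16-gon of that circumradius (area = (16/2)·4.979²·sin(360°/16) = 75.88 mm²); After the difference (first − rest): starting from the 20.5×29 cube (594.50 mm²), the cone at (6, -1) partially overlaps it — only the 28.18 mm² overlap (of its 75.88 mm²) is removed, clipping the outline — area = 566.32 mm²; the cylinder at (5, -4) is absent (z outside [9, 26.5]); Taking the first minus the rest: none of the subtracted shapes is present at this height, so the result so far is unchanged — area = 566.32 mm²; (whole slice rotated 50° about Z — lengths, areas and connectivity unchanged). At z = 5.88: the cube is present — its section is the full 20.5×29 rectangle (area 594.50 mm²); the cylinder at (9, 2) is not intersected at this z (z outside [10, 17]); the cone at (6, -1) (r1=5→r2=2) has section circumradius 3.847 here — a regular 16-gon (area = (16/2)·3.847²·sin(360°/16) = 45.31 mm²); After the difference (first − rest): starting from the 20.5×29 cube (594.50 mm²), the cone at (6, -1) partially overlaps it — only the 15.16 mm² overlap (of its 45.31 mm²) is removed, clipping the outline — area = 579.34 mm²; the cylinder at (5, -4) is absent (z outside [9, 26.5]); After the difference (first − rest): none of the subtracted shapes is present at this height, so that combined region is unchanged — area = 579.34 mm²; (rotated 50° about Z; rotation is an isometry so areas/perimeters/island counts are preserved). Checking containment: at z = 5.88 the cross-section extends beyond the z = 0.6 cross-section by about 13.02 mm².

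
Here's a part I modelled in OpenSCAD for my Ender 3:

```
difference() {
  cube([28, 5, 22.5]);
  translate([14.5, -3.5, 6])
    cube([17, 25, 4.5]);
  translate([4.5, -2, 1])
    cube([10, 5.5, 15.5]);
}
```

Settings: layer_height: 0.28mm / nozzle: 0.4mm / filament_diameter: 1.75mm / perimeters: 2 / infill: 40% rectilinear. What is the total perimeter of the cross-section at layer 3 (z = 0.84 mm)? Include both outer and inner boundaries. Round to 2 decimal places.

66.00 mm

At z = 0.84 mm: the 28×5 cube contributes its full rectangle (perimeter 66.00 mm); the cube at (14.5, -3.5) is absent (z outside [6, 10.5]); the cube at (4.5, -2) is not intersected at this z (z outside [1, 16.5]); Subtracting the remaining from the first: none of the subtracted shapes is present at this height, so the 28×5 cube is unchanged — boundary = 66.00 mm. Overall, the cross-section is a single solid region. Total boundary length (outer) = 66.00 mm.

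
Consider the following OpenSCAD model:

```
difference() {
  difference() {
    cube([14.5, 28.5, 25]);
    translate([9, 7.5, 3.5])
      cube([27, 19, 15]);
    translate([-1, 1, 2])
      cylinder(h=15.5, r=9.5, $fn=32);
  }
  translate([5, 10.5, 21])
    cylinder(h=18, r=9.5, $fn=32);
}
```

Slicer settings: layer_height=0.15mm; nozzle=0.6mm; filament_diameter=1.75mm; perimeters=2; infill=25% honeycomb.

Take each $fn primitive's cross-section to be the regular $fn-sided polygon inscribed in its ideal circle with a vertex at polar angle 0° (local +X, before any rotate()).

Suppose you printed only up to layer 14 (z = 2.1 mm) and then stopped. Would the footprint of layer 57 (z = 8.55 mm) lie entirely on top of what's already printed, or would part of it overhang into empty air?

entirely on top

Compare the two slices. At z = 2.1: the cube (footprint 14.5×28.5) is included at this height (area 413.25 mm²); the cube at (9, 7.5) does not reach this height (z outside [3.5, 18.5]); the r=9.5 cylinder at (-1, 1) contributes a regular 32-gon of circumradius 9.5 (area = (32/2)·9.500²·sin(360°/32) = 281.71 mm²); After the difference (first − rest): starting from the 14.5×28.5 cube (413.25 mm²), the r=9.5 cylinder at (-1, 1) partially overlaps it — only the 69.43 mm² overlap (of its 281.71 mm²) is removed, clipping the outline — area = 343.82 mm²; the cylinder at (5, 10.5) is not intersected at this z (z outside [21, 39]); After the difference (first − rest): none of the subtracted shapes is present at this height, so the result so far is unchanged — area = 343.82 mm². At z = 8.55: the cube (footprint 14.5×28.5) is included at this height (area 413.25 mm²); the 27×19 cube at (9, 7.5) contributes its full rectangle (area 513.00 mm²); the r=9.5 cylinder at (-1, 1) gives a regular 32-gon of circumradius 9.5 (constant along its height) (area = (32/2)·9.500²·sin(360°/32) = 281.71 mm²); After the difference (first − rest): starting from the 14.5×28.5 cube (413.25 mm²), the 27×19 cube at (9, 7.5) partially overlaps it — only the 104.50 mm² overlap (of its 513.00 mm²) is removed, clipping the outline; the r=9.5 cylinder at (-1, 1) partially overlaps it — only the 69.43 mm² overlap (of its 281.71 mm²) is removed, clipping the outline — area = 239.32 mm²; the cylinder at (5, 10.5) is not intersected at this z (z outside [21, 39]); Taking the first minus the rest: none of the subtracted shapes is present at this height, so the result so far is unchanged — area = 239.32 mm². Checking containment: the cross-section at z = 8.55 is a subset of the cross-section at z = 2.1.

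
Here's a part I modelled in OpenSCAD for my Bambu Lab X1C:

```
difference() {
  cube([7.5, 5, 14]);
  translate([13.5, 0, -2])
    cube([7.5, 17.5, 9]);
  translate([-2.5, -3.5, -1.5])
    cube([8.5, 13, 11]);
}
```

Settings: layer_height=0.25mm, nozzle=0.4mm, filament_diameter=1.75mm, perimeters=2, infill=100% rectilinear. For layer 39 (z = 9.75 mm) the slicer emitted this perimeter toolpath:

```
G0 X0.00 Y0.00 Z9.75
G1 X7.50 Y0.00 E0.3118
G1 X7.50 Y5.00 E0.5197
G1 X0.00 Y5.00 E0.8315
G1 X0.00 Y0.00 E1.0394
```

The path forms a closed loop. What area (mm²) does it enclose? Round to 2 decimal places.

Apply the shoelace formula to the sequence of (X, Y) vertices; enclosed area = 37.50 mm².

37.50 mm²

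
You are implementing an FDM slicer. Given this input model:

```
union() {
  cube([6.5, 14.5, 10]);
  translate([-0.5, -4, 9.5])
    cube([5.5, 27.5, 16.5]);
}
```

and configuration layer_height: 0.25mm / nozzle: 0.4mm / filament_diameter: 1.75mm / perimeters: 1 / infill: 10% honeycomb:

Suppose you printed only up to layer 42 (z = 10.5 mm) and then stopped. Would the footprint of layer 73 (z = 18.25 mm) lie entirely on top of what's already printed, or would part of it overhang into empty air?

Compare the two slices. At z = 10.5: the cube is not intersected at this z (z outside [0, 10]); the cube at (-0.5, -4) is present — its section is the full 5.5×27.5 rectangle (area 151.25 mm²); Merging all regions: only the 5.5×27.5 cube at (-0.5, -4) is present, so the union is just that shape — area = 151.25 mm². At z = 18.25: the cube is absent (z outside [0, 10]); the 5.5×27.5 cube at (-0.5, -4) contributes its full rectangle (area 151.25 mm²); Taking the union: only the 5.5×27.5 cube at (-0.5, -4) is present, so the union is just that shape — area = 151.25 mm². Checking containment: the cross-section at z = 18.25 is a subset of the cross-section at z = 10.5.

entirely on top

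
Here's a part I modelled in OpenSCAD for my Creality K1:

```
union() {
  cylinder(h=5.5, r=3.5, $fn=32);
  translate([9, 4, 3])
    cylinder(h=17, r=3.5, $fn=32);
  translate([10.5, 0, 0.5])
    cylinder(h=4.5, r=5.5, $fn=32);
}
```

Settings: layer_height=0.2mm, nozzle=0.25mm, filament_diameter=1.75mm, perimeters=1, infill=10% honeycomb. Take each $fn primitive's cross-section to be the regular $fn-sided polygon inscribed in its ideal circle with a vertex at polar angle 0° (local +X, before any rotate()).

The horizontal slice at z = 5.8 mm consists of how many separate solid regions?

At z = 5.8 mm: the cylinder is absent (z outside [0, 5.5]); the cylinder at (9, 4): section is a regular 32-gon, circumradius r=3.5; the cylinder at (10.5, 0) is absent (z outside [0.5, 5]); Combining (union): only the r=3.5 cylinder at (9, 4) is present, so the union is just that shape — 1 connected region. The result has 1 disconnected region.

1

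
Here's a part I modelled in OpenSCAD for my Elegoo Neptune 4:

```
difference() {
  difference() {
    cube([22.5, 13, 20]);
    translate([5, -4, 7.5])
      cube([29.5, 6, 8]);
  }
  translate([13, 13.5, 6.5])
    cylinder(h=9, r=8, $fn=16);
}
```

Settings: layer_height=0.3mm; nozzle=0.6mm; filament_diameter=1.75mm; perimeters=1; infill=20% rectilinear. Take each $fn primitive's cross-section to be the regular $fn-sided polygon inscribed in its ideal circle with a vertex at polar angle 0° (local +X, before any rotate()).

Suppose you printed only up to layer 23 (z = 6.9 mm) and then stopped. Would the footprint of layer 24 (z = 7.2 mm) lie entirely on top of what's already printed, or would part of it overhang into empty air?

entirely on top

Compare the two slices. At z = 6.9: the 22.5×13 cube contributes its full rectangle (area 292.50 mm²); the cube at (5, -4) is not intersected at this z (z outside [7.5, 15.5]); After the difference (first − rest): none of the subtracted shapes is present at this height, so the 22.5×13 cube is unchanged — area = 292.50 mm²; the r=8 cylinder at (13, 13.5) contributes a regular 16-gon of circumradius 8 (area = (16/2)·8.000²·sin(360°/16) = 195.93 mm²); Taking the first minus the rest: starting from the result so far (292.50 mm²), the r=8 cylinder at (13, 13.5) partially overlaps it — only the 90.02 mm² overlap (of its 195.93 mm²) is removed, clipping the outline — area = 202.48 mm². At z = 7.2: the cube (footprint 22.5×13) is included at this height (area 292.50 mm²); the cube at (5, -4) does not reach this height (z outside [7.5, 15.5]); After the difference (first − rest): none of the subtracted shapes is present at this height, so the 22.5×13 cube is unchanged — area = 292.50 mm²; the r=8 cylinder at (13, 13.5) gives a regular 16-gon of circumradius 8 (constant along its height) (area = (16/2)·8.000²·sin(360°/16) = 195.93 mm²); After the difference (first − rest): starting from that combined region (292.50 mm²), the r=8 cylinder at (13, 13.5) partially overlaps it — only the 90.02 mm² overlap (of its 195.93 mm²) is removed, clipping the outline — area = 202.48 mm². Checking containment: the cross-section at z = 7.2 is a subset of the cross-section at z = 6.9.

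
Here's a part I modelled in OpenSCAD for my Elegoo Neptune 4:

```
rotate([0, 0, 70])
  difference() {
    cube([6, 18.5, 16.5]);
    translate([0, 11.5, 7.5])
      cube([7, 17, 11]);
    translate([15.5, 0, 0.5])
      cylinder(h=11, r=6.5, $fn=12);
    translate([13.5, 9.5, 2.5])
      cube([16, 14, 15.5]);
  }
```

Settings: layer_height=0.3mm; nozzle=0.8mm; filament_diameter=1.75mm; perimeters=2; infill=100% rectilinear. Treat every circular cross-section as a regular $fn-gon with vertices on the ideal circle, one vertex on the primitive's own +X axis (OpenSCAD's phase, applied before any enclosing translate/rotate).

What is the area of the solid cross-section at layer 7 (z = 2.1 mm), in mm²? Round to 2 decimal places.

111.00 mm²

At z = 2.1 mm: the cube is present — its section is the full 6×18.5 rectangle (area 111.00 mm²); the cube at (0, 11.5) is absent (z outside [7.5, 18.5]); the cylinder at (15.5, 0): section is a regular 12-gon, circumradius r=6.5 (area = (12/2)·6.500²·sin(360°/12) = 126.75 mm²); the cube at (13.5, 9.5) is not intersected at this z (z outside [2.5, 18]); Taking the first minus the rest: starting from the 6×18.5 cube (111.00 mm²), the r=6.5 cylinder at (15.5, 0) misses the remaining region (no effect) — area = 111.00 mm²; (whole slice rotated 70° about Z — lengths, areas and connectivity unchanged). Overall, the cross-section is a single solid region. Net area = 111.00 mm².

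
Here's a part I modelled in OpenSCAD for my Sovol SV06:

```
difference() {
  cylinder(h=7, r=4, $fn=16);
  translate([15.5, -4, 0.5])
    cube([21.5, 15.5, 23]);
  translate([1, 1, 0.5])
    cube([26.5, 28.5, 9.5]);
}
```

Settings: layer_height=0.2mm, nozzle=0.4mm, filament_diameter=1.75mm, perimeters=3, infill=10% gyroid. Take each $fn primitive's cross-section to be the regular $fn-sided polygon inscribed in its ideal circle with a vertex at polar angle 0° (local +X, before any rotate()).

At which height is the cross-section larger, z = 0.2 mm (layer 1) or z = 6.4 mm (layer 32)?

Layer 1 (z = 0.2): the r=4 cylinder contributes a regular 16-gon of circumradius 4 (area = (16/2)·4.000²·sin(360°/16) = 48.98 mm²); the cube at (15.5, -4) does not reach this height (z outside [0.5, 23.5]); the cube at (1, 1) does not reach this height (z outside [0.5, 10]); Subtracting the remaining from the first: none of the subtracted shapes is present at this height, so the r=4 cylinder is unchanged — area = 48.98 mm². So its area = 48.98 mm². Layer 32 (z = 6.4): the cylinder: section is a regular 16-gon, circumradius r=4 (area = (16/2)·4.000²·sin(360°/16) = 48.98 mm²); the cube at (15.5, -4) (footprint 21.5×15.5) is included at this height (area 333.25 mm²); the cube at (1, 1) (footprint 26.5×28.5) is included at this height (area 755.25 mm²); Subtracting the remaining from the first: starting from the r=4 cylinder (48.98 mm²), the 21.5×15.5 cube at (15.5, -4) misses the remaining region (no effect); the 26.5×28.5 cube at (1, 1) partially overlaps it — only the 5.44 mm² overlap (of its 755.25 mm²) is removed, clipping the outline — area = 43.54 mm². So its area = 43.54 mm². Layer 1 is larger (48.98 vs 43.54 mm²).

layer 1 (z = 0.2 mm)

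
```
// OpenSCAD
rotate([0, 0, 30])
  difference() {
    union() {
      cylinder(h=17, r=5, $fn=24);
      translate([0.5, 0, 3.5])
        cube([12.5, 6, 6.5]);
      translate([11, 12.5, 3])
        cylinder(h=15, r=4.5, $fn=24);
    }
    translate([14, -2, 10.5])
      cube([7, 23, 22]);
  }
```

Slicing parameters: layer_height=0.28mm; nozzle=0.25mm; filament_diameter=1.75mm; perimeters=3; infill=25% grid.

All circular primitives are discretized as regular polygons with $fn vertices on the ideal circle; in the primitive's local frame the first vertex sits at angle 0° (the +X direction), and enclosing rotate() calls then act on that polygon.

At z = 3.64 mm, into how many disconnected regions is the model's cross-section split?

At z = 3.64 mm: the r=5 cylinder gives a regular 24-gon of circumradius 5 (constant along its height); the 12.5×6 cube at (0.5, 0) contributes its full rectangle; the r=4.5 cylinder at (11, 12.5) gives a regular 24-gon of circumradius 4.5 (constant along its height); Combining (union): the regions partially overlap (shared area 16.93 mm²), so overlapping operands fuse into one piece — 2 connected regions; the cube at (14, -2) does not reach this height (z outside [10.5, 32.5]); Subtracting the remaining from the first: none of the subtracted shapes is present at this height, so that combined region is unchanged — 2 connected regions; (rotated 30° about Z; rotation is an isometry so areas/perimeters/island counts are preserved). The result has 2 disconnected regions.

2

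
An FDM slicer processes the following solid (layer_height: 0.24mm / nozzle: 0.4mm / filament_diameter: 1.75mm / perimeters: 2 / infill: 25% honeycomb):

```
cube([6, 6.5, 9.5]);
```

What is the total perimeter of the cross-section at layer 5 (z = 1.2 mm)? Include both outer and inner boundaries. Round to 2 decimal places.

25.00 mm

At z = 1.2 mm: the cube (footprint 6×6.5) is included at this height (perimeter 25.00 mm). Overall, the cross-section is a single solid region. Total boundary length (outer) = 25.00 mm.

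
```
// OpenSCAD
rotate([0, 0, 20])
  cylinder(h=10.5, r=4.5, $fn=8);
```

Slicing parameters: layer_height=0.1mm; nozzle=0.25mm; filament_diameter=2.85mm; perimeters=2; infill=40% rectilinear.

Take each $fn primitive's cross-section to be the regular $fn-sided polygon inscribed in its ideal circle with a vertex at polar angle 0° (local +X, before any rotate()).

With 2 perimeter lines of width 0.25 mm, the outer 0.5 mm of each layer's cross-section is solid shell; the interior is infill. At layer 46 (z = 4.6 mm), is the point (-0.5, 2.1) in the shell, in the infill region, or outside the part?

infill

At z = 4.6 mm: the r=4.5 cylinder gives a regular 8-gon of circumradius 4.5 (constant along its height); (rotated 20° about Z; rotation is an isometry so areas/perimeters/island counts are preserved). Overall, the cross-section is a single solid region. Undo the 20° rotation: the query point maps to (0.248, 2.144) in the un-rotated model frame. The nearest boundary edge runs (3.18, 3.18)→(0.00, 4.50); distance from the point to it = 2.08 mm. The point is inside the cross-section and 2.08 mm from the nearest boundary — more than the 0.5 mm shell width (2 × 0.25), so it's in the infill interior.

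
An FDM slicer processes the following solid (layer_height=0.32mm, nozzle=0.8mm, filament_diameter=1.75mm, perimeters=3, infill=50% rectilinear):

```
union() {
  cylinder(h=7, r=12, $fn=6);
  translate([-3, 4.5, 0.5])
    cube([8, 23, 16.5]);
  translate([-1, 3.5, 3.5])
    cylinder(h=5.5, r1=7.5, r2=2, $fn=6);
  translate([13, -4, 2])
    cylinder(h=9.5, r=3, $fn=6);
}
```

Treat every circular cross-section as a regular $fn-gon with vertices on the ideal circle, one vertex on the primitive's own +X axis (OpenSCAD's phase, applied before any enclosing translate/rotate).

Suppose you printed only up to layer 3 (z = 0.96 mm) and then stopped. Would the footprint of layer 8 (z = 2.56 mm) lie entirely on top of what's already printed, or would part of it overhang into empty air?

Compare the two slices. At z = 0.96: the r=12 cylinder gives a regular 6-gon of circumradius 12 (constant along its height) (area = (6/2)·12.000²·sin(360°/6) = 374.12 mm²); the 8×23 cube at (-3, 4.5) contributes its full rectangle (area 184.00 mm²); the cone at (-1, 3.5) is absent (z outside [3.5, 9]); the cylinder at (13, -4) is not intersected at this z (z outside [2, 11.5]); Combining (union): the regions partially overlap — summed areas 558.12 mm² minus the doubly-counted overlap 47.14 mm² gives 510.98 mm² — area = 510.98 mm². At z = 2.56: the r=12 cylinder gives a regular 6-gon of circumradius 12 (constant along its height) (area = (6/2)·12.000²·sin(360°/6) = 374.12 mm²); the 8×23 cube at (-3, 4.5) contributes its full rectangle (area 184.00 mm²); the cone at (-1, 3.5) is absent (z outside [3.5, 9]); the r=3 cylinder at (13, -4) contributes a regular 6-gon of circumradius 3 (area = (6/2)·3.000²·sin(360°/6) = 23.38 mm²); Merging all regions: the regions partially overlap — summed areas 581.51 mm² minus the doubly-counted overlap 47.14 mm² gives 534.37 mm² — area = 534.37 mm². Checking containment: at z = 2.56 the cross-section extends beyond the z = 0.96 cross-section by about 23.38 mm².

part overhangs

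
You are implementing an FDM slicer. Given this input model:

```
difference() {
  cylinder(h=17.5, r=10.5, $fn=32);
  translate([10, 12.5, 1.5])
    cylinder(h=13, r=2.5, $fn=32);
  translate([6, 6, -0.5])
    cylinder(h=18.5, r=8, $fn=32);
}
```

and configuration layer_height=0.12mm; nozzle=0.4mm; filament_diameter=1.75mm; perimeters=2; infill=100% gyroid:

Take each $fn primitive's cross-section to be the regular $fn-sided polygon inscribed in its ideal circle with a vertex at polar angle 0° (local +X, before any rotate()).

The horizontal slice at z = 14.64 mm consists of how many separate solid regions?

At z = 14.64 mm: the r=10.5 cylinder contributes a regular 32-gon of circumradius 10.5; the cylinder at (10, 12.5) is absent (z outside [1.5, 14.5]); the r=8 cylinder at (6, 6) gives a regular 32-gon of circumradius 8 (constant along its height); After the difference (first − rest): starting from the r=10.5 cylinder, the r=8 cylinder at (6, 6) partially overlaps it — only the 113.70 mm² overlap (of its 199.77 mm²) is removed, clipping the outline — 1 connected region. The result has 1 disconnected region.

1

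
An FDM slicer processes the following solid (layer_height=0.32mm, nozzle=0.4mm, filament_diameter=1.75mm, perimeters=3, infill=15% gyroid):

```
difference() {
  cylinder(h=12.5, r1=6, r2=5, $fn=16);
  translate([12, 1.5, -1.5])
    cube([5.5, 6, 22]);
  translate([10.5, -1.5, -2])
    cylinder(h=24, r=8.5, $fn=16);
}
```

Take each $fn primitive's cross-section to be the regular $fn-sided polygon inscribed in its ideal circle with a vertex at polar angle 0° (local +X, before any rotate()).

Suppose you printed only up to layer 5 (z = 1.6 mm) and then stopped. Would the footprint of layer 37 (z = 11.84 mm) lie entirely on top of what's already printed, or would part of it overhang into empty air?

Compare the two slices. At z = 1.6: the cone contributes a regular 16-gon of circumradius 5.872 (interpolated between r1=6 and r2=5 at t=0.128) (area = (16/2)·5.872²·sin(360°/16) = 105.56 mm²); the 5.5×6 cube at (12, 1.5) contributes its full rectangle (area 33.00 mm²); the r=8.5 cylinder at (10.5, -1.5) contributes a regular 16-gon of circumradius 8.5 (area = (16/2)·8.500²·sin(360°/16) = 221.19 mm²); After the difference (first − rest): starting from the cone (105.56 mm²), the 5.5×6 cube at (12, 1.5) misses the remaining region (no effect); the r=8.5 cylinder at (10.5, -1.5) partially overlaps it — only the 22.55 mm² overlap (of its 221.19 mm²) is removed, clipping the outline — area = 83.01 mm². At z = 11.84: the cone contributes a regular 16-gon of circumradius 5.053 (interpolated between r1=6 and r2=5 at t=0.947) (area = (16/2)·5.053²·sin(360°/16) = 78.16 mm²); the 5.5×6 cube at (12, 1.5) contributes its full rectangle (area 33.00 mm²); the r=8.5 cylinder at (10.5, -1.5) gives a regular 16-gon of circumradius 8.5 (constant along its height) (area = (16/2)·8.500²·sin(360°/16) = 221.19 mm²); After the difference (first − rest): starting from the cone (78.16 mm²), the 5.5×6 cube at (12, 1.5) misses the remaining region (no effect); the r=8.5 cylinder at (10.5, -1.5) partially overlaps it — only the 14.68 mm² overlap (of its 221.19 mm²) is removed, clipping the outline — area = 63.48 mm². Checking containment: the cross-section at z = 11.84 is a subset of the cross-section at z = 1.6.

entirely on top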